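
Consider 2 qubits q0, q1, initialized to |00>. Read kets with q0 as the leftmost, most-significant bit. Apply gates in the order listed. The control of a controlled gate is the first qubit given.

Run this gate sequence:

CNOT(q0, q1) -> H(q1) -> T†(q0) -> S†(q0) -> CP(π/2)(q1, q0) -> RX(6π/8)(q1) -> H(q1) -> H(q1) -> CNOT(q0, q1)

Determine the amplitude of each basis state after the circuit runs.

After the circuit, the state carries amplitude sqrt(2)*sqrt(2 - sqrt(2))/4 - sqrt(2)*I*sqrt(sqrt(2) + 2)/4 on |00>, sqrt(2)*sqrt(2 - sqrt(2))/4 - sqrt(2)*I*sqrt(sqrt(2) + 2)/4 on |01>, 0 on |10>, 0 on |11>.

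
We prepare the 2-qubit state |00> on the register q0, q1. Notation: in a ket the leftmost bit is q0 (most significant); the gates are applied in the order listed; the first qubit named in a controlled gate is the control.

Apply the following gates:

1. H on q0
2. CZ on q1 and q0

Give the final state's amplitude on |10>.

The amplitude on |10> is sqrt(2)/2.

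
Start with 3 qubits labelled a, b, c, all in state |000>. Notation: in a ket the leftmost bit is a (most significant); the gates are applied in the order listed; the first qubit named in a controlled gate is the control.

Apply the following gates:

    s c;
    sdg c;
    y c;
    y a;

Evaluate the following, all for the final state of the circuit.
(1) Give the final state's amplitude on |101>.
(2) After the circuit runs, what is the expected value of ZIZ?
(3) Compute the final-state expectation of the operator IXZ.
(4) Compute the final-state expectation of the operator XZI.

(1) The final state's coefficient on |101> equals -1. Key observation: steps 1-2 multiply out to the identity, so the circuit reduces to the remaining gates.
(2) The expectation value of ZIZ is 1.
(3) The observable IXZ averages to 0.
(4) In the final state, XZI has expectation 0.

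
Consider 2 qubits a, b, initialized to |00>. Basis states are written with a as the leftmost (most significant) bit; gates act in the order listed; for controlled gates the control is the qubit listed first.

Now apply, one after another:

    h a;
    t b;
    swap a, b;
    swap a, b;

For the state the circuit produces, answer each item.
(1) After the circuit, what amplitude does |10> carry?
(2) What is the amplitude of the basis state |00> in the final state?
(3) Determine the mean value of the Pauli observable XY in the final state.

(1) |10> carries amplitude sqrt(2)/2 in the final state. Key observation: gates 3-4 undo each other exactly, leaving only the rest of the circuit to track.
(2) The amplitude on |00> is sqrt(2)/2.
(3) The observable XY averages to 0.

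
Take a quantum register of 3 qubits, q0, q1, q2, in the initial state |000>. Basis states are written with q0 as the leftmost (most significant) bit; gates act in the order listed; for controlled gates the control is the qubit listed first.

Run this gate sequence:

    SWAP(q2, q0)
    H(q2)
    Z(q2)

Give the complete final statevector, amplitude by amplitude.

The final amplitudes are sqrt(2)/2 on |000>, -sqrt(2)/2 on |001>, and 0 on every other basis state.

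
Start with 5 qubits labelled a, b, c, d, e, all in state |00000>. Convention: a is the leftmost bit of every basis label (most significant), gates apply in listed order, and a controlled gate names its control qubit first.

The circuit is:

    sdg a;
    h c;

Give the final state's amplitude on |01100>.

The amplitude on |01100> is 0.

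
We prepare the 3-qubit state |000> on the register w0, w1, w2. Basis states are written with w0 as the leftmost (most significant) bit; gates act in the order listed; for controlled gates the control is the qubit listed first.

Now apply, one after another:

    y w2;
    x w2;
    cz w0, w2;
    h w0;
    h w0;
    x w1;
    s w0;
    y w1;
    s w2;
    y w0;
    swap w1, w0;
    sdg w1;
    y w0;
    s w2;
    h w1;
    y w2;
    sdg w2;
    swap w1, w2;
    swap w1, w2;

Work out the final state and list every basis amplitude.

After the circuit, the state carries amplitude sqrt(2)*I/2 on |101>, -sqrt(2)*I/2 on |111>, and 0 on every other basis state.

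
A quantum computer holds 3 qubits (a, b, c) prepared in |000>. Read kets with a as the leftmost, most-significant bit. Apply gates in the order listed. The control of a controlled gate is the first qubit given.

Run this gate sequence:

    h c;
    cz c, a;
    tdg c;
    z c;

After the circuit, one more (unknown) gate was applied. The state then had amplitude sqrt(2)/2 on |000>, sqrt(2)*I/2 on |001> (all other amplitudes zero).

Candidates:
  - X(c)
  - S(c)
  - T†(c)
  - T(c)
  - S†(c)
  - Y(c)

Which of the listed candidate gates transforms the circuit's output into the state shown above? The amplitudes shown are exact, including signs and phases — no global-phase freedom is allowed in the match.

The applied gate was T†(c).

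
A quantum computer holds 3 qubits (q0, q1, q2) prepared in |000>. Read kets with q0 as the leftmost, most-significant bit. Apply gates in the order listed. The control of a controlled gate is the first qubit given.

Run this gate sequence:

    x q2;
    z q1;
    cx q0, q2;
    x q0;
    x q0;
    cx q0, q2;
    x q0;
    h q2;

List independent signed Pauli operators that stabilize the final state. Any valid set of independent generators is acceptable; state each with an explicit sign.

The final state is stabilized by the group generated by -IIX, -ZII, +IZI; other independent generating sets are equally valid. Key observation: gates 3-6 undo each other exactly, leaving only the rest of the circuit to track.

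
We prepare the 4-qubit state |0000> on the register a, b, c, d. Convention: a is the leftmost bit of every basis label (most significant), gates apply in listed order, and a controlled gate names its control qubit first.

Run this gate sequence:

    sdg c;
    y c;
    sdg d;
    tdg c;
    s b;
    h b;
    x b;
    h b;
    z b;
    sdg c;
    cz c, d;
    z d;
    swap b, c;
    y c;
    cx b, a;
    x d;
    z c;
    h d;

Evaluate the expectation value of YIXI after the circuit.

The observable YIXI averages to 0.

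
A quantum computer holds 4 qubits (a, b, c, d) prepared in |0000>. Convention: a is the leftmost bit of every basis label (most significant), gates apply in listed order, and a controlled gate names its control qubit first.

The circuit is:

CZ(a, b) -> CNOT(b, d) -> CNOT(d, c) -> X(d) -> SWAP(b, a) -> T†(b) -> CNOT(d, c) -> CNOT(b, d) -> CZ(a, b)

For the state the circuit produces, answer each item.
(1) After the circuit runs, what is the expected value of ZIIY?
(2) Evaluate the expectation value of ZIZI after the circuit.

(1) In the final state, ZIIY has expectation 0.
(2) In the final state, ZIZI has expectation -1.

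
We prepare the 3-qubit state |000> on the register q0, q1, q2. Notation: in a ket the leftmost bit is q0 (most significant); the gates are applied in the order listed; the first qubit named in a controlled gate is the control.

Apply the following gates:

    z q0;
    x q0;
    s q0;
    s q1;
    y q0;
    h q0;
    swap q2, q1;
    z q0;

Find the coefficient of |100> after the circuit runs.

The amplitude on |100> is -sqrt(2)/2.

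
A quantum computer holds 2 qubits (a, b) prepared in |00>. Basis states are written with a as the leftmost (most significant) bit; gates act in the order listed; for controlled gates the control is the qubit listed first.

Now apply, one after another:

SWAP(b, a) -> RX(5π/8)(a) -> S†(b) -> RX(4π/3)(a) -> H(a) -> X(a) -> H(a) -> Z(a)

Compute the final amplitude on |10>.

The final state's coefficient on |10> equals -I*sin(pi/48). Key observation: steps 5-8 multiply out to the identity, so the circuit reduces to the remaining gates.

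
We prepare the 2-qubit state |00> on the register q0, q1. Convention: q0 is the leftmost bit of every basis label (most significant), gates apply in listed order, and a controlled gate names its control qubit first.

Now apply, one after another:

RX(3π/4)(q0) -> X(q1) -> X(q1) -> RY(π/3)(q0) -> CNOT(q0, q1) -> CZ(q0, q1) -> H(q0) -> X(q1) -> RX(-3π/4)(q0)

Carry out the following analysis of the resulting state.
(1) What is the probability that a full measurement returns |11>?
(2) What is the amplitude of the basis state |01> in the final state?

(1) Outcome |11> occurs with probability 1/4 - sqrt(2)/16.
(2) |01> carries amplitude -sqrt(2)/8 - 1/8 + sqrt(6)/8 + I/8 + sqrt(3)*(-1 + I)/8 in the final state.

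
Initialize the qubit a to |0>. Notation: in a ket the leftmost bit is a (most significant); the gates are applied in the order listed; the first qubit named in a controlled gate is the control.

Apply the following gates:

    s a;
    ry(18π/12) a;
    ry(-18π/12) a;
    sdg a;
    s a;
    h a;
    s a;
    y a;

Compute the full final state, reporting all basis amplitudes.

The resulting statevector has amplitude sqrt(2)/2 on |0>, sqrt(2)*I/2 on |1>.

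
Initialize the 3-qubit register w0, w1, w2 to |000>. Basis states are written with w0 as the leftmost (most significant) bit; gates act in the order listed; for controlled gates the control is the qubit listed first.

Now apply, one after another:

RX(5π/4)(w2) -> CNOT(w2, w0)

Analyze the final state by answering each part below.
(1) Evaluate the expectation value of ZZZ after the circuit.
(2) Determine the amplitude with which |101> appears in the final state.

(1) In the final state, ZZZ has expectation 1.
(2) The amplitude on |101> is -I*sqrt(sqrt(2) + 2)/2.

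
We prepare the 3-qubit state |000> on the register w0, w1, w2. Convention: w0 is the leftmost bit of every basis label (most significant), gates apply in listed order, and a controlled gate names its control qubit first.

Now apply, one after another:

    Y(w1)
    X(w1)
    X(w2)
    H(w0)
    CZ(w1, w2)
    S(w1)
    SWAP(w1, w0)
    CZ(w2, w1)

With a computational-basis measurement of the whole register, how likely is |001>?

The probability of measuring |001> is 1/2.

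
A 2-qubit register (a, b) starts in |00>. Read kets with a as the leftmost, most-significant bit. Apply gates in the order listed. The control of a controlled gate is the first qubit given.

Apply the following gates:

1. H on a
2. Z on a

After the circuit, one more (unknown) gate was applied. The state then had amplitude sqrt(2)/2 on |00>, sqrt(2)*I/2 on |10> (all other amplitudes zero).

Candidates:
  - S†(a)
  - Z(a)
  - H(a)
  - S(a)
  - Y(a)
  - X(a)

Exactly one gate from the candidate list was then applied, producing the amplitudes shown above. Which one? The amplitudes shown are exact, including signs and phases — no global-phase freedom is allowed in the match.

The unique candidate consistent with the amplitudes is S†(a).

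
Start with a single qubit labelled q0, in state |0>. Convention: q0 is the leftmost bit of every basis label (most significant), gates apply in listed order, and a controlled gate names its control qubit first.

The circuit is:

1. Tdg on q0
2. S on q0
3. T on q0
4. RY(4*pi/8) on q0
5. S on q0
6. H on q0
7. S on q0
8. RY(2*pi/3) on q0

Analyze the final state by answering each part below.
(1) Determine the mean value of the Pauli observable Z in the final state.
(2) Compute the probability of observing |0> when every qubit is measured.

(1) The expectation value of Z is -sqrt(3)/2.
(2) A full measurement returns |0> with probability 1/2 - sqrt(3)/4.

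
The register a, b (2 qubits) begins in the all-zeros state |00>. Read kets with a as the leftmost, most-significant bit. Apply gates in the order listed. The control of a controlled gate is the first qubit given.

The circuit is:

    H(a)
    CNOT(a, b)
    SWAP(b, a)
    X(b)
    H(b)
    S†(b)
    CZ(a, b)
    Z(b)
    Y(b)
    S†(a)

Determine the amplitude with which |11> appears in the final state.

|11> carries amplitude 1/2 in the final state.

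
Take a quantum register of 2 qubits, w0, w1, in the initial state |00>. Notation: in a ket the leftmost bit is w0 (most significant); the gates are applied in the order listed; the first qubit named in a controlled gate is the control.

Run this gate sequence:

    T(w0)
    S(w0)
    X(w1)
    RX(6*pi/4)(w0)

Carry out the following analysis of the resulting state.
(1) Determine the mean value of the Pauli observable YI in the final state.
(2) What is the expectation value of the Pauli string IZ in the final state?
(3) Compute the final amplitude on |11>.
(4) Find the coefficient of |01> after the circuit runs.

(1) In the final state, YI has expectation 1.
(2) The observable IZ averages to -1.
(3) The final state's coefficient on |11> equals -sqrt(2)*I/2.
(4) The amplitude on |01> is -sqrt(2)/2.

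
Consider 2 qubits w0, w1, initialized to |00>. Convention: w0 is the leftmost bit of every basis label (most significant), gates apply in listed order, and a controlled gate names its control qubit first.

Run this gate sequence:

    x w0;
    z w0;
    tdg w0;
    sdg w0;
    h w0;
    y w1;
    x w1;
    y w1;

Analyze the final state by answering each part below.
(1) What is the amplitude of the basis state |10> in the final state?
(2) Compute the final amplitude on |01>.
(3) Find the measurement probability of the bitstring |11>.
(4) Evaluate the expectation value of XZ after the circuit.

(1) |10> carries amplitude 0 in the final state.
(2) The amplitude on |01> is -sqrt(2)*exp(I*pi/4)/2.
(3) The probability of measuring |11> is 1/2.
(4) The observable XZ averages to 1.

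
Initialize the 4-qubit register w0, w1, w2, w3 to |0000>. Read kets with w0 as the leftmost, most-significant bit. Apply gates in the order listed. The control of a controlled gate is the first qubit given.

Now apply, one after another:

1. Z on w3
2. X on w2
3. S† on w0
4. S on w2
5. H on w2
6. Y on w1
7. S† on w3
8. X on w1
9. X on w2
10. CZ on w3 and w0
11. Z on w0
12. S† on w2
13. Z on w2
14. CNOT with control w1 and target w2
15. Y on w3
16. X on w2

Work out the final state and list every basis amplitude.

The final amplitudes are sqrt(2)/2 on |0001>, sqrt(2)*I/2 on |0011>, and 0 on every other basis state.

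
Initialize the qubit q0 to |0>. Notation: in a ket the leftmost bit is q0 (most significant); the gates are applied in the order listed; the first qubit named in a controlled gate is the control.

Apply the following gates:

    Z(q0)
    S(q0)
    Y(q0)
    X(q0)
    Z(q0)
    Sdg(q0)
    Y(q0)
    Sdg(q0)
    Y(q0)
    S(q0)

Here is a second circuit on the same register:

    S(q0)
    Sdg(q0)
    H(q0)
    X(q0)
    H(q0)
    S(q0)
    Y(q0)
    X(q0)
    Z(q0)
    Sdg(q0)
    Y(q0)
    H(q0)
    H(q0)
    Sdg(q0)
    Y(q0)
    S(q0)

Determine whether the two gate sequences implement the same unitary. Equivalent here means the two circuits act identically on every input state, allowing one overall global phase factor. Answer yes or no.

Yes, they are equivalent — the unitaries differ by at most a global phase.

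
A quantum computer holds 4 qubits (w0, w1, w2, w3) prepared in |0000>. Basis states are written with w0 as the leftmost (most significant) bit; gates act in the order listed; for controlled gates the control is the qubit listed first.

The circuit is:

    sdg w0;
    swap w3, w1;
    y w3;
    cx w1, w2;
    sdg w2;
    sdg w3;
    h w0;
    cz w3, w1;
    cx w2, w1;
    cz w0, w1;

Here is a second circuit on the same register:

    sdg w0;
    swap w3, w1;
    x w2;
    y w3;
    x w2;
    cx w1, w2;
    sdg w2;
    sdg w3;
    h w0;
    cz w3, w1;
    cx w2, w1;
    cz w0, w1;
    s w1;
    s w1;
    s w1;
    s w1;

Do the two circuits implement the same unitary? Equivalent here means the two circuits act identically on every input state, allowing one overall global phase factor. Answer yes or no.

Yes, they are equivalent — the unitaries differ by at most a global phase.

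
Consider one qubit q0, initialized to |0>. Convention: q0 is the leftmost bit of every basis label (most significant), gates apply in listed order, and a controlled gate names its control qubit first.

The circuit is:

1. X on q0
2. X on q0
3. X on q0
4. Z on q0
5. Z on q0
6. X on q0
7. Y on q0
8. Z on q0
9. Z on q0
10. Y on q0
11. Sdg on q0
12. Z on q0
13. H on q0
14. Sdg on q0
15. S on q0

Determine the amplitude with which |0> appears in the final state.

The final state's coefficient on |0> equals sqrt(2)/2.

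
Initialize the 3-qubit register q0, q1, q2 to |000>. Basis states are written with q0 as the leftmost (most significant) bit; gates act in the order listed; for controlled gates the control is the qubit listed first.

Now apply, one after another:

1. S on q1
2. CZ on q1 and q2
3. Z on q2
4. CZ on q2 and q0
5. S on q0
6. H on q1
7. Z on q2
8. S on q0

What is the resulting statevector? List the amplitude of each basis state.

After the circuit, the state carries amplitude sqrt(2)/2 on |000>, sqrt(2)/2 on |010>, and 0 on every other basis state.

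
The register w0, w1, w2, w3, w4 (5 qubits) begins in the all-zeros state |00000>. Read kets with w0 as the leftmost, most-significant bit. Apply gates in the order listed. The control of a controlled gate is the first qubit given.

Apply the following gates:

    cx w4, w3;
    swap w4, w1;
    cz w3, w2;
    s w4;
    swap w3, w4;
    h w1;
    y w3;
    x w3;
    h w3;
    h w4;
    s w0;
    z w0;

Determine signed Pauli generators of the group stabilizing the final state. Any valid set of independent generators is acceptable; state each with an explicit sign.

One valid set of independent stabilizer generators is +IXIII, +IIIXI, +IIIIX, +ZIIII, +IIZII (any independent generating set of the same group is equally correct).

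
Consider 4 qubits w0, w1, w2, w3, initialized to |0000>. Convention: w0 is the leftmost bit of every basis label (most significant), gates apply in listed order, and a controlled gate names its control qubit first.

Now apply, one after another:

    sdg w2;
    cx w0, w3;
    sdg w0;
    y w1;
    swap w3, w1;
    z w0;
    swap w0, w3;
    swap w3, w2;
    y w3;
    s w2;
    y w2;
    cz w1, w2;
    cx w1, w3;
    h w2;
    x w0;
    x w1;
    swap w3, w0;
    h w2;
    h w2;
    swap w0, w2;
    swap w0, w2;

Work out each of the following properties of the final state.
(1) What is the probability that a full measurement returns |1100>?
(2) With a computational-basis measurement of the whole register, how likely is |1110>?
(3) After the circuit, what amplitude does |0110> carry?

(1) Outcome |1100> occurs with probability 1/2. Key observation: steps 18-19 multiply out to the identity, so the circuit reduces to the remaining gates.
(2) The probability of measuring |1110> is 1/2.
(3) |0110> carries amplitude 0 in the final state.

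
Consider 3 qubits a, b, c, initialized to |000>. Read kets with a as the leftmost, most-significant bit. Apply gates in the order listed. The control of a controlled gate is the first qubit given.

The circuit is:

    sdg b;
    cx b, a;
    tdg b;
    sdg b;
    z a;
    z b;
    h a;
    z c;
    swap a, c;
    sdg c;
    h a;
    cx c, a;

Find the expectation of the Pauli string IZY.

The observable IZY averages to -1.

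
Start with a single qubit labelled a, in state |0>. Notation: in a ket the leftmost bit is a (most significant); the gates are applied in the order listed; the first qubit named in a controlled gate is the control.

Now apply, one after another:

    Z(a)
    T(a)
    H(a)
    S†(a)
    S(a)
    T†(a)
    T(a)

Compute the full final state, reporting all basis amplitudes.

The resulting statevector has amplitude sqrt(2)/2 on |0>, sqrt(2)/2 on |1>.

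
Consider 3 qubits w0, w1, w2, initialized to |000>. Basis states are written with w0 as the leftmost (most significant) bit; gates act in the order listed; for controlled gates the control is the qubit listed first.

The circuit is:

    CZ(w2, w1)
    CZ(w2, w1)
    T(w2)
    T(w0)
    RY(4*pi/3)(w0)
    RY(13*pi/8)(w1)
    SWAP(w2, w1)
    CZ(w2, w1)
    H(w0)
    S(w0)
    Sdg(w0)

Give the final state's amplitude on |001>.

The amplitude on |001> is (-sqrt(2) + sqrt(6))*sin(3*pi/16)/4.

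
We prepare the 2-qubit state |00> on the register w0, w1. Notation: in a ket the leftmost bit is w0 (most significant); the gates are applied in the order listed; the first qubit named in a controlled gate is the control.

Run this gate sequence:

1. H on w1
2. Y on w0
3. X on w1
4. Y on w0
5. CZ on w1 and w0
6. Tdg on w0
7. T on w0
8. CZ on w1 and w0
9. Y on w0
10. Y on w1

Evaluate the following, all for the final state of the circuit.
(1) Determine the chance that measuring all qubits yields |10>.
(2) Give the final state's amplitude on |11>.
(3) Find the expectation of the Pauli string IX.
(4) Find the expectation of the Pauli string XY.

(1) The probability of measuring |10> is 1/2. Key observation: gates 4-9 undo each other exactly, leaving only the rest of the circuit to track.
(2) |11> carries amplitude -sqrt(2)/2 in the final state.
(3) In the final state, IX has expectation -1.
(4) In the final state, XY has expectation 0.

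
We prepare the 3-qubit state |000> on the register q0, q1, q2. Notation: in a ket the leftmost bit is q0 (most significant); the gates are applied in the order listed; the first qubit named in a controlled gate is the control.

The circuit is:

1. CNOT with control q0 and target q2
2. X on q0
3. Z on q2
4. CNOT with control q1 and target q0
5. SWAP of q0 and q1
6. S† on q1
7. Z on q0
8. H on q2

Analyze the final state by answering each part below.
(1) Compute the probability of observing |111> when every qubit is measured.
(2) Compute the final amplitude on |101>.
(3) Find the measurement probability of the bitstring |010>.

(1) A full measurement returns |111> with probability 0.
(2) |101> carries amplitude 0 in the final state.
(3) A full measurement returns |010> with probability 1/2.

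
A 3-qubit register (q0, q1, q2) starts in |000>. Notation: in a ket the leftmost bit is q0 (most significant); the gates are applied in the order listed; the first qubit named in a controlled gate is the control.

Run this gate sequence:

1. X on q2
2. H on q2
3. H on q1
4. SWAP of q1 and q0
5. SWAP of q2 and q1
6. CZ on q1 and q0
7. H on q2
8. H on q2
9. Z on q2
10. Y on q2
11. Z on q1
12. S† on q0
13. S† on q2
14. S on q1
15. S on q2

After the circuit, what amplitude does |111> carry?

|111> carries amplitude -I/2 in the final state.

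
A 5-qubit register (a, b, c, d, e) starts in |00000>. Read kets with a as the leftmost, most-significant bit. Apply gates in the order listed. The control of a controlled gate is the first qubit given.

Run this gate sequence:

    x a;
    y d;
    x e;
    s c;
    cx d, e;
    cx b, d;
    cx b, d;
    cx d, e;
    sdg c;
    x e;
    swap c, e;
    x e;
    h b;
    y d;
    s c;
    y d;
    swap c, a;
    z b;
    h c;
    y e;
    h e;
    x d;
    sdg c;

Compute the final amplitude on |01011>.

The amplitude on |01011> is 0. Key observation: the block from step 3 through step 10 cancels to the identity and can be dropped.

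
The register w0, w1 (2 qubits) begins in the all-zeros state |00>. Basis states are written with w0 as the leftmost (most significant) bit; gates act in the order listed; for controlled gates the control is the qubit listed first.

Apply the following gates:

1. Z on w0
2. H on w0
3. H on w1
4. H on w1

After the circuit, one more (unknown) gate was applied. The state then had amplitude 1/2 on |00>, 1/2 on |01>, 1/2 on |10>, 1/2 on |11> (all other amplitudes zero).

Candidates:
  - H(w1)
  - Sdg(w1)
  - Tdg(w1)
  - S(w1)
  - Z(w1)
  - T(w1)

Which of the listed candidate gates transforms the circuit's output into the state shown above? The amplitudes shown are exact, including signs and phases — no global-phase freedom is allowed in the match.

The applied gate was H(w1). Key observation: gates 3-4 undo each other exactly, leaving only the rest of the circuit to track.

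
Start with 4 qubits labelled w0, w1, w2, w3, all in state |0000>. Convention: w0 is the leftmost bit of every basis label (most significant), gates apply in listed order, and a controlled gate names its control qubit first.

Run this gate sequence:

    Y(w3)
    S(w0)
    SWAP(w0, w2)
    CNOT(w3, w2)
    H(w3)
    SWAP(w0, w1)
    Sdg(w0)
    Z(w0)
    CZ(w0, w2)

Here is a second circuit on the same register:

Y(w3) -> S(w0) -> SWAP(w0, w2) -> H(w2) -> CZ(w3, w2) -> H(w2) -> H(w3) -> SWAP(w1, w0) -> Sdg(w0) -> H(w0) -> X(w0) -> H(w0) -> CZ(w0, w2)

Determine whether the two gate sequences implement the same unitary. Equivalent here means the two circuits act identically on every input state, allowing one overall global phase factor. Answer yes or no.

Yes, they are equivalent — the unitaries differ by at most a global phase.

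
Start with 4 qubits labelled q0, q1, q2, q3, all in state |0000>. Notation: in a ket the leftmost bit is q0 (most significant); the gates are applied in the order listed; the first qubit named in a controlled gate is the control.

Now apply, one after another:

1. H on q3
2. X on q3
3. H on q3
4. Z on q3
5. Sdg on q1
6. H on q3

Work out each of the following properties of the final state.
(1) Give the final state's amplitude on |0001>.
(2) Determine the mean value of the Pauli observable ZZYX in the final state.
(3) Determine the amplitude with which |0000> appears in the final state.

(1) |0001> carries amplitude sqrt(2)/2 in the final state. Key observation: the block from step 1 through step 4 cancels to the identity and can be dropped.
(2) The observable ZZYX averages to 0.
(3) |0000> carries amplitude sqrt(2)/2 in the final state.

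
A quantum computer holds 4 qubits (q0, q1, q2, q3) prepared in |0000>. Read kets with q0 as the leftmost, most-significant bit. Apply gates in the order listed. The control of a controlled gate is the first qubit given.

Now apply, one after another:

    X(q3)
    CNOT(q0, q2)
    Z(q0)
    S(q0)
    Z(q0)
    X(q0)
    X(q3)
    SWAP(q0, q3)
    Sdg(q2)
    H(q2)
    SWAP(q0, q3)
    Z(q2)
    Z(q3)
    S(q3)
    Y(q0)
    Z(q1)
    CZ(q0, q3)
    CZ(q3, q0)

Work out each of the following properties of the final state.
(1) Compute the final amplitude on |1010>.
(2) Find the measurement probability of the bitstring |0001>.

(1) The final state's coefficient on |1010> equals 0.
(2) The probability of measuring |0001> is 0.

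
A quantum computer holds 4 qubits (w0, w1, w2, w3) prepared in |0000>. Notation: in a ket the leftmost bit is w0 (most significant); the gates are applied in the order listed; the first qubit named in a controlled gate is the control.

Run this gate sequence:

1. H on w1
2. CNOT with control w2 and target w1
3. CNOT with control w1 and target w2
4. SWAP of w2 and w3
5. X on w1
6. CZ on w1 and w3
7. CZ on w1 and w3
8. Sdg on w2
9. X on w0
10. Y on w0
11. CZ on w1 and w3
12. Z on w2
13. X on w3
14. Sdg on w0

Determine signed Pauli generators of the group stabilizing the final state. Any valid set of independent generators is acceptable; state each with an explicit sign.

One valid set of independent stabilizer generators is +IXIX, +ZIII, +IZIZ, +IIZI (any independent generating set of the same group is equally correct). Key observation: steps 6-7 multiply out to the identity, so the circuit reduces to the remaining gates.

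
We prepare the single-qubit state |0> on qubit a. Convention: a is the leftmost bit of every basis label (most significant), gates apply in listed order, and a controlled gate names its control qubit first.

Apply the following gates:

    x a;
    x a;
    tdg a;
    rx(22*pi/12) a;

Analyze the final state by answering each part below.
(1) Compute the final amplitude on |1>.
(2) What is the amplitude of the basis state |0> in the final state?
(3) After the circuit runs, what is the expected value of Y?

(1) The final state's coefficient on |1> equals I*(-sqrt(6) + sqrt(2))/4. Key observation: gates 1-2 undo each other exactly, leaving only the rest of the circuit to track.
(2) |0> carries amplitude -sqrt(6)/4 - sqrt(2)/4 in the final state.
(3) The observable Y averages to 1/2.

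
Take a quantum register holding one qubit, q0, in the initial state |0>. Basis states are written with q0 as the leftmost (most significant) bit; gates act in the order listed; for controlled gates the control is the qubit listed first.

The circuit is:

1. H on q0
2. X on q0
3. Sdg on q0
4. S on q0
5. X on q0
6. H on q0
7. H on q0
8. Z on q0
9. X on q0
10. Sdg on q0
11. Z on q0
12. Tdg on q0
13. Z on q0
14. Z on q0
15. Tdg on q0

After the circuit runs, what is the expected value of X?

The observable X averages to -1. Key observation: the block from step 1 through step 6 cancels to the identity and can be dropped.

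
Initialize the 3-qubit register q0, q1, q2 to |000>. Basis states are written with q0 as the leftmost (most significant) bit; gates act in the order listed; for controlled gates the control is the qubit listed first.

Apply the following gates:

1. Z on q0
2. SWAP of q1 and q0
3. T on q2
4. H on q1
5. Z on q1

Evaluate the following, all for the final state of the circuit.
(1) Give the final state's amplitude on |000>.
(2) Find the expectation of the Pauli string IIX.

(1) The final state's coefficient on |000> equals sqrt(2)/2.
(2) The observable IIX averages to 0.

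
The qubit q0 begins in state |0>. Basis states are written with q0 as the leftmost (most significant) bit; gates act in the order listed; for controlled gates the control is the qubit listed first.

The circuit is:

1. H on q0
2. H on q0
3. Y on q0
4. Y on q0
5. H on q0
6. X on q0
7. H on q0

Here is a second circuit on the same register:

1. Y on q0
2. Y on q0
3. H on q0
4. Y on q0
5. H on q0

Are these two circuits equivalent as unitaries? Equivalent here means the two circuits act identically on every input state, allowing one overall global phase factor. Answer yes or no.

No — the two circuits implement different unitaries, even allowing a global phase.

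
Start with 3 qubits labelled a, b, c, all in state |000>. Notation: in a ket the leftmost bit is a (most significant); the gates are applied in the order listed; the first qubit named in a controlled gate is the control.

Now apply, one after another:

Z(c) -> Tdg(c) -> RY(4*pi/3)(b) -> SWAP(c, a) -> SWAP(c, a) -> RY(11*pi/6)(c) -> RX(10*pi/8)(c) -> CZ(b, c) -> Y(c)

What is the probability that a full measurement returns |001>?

A full measurement returns |001> with probability 1/8 - sqrt(6)/32.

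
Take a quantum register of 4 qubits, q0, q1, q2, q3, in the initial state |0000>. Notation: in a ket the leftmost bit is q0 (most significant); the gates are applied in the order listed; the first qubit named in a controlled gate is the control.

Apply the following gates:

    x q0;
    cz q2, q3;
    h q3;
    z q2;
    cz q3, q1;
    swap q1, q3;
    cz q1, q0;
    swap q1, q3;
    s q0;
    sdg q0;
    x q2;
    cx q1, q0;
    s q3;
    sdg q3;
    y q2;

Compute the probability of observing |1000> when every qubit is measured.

The probability of measuring |1000> is 1/2. Key observation: the block from step 13 through step 14 cancels to the identity and can be dropped.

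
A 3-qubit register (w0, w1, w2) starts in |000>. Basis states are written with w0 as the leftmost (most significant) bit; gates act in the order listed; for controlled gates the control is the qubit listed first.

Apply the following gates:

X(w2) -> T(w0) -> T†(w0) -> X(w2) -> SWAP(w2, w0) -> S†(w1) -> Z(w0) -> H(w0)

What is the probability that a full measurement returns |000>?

A full measurement returns |000> with probability 1/2.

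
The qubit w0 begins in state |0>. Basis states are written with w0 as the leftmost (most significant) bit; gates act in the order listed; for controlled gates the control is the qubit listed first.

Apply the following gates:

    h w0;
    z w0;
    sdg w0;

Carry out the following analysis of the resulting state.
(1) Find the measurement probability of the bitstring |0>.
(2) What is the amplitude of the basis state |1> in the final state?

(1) A full measurement returns |0> with probability 1/2.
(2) The amplitude on |1> is sqrt(2)*I/2.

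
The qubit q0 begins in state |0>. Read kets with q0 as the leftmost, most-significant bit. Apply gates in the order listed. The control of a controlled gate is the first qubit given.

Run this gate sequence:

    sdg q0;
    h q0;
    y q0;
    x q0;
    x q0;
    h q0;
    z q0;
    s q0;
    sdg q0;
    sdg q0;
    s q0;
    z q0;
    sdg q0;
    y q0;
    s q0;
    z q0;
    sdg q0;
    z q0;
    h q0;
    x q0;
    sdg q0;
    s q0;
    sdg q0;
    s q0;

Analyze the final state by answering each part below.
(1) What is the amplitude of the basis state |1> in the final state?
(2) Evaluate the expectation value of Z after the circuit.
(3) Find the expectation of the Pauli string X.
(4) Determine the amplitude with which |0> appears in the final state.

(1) The amplitude on |1> is sqrt(2)*I/2. Key observation: steps 21-24 multiply out to the identity, so the circuit reduces to the remaining gates.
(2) The expectation value of Z is 0.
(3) The observable X averages to 1.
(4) |0> carries amplitude sqrt(2)*I/2 in the final state.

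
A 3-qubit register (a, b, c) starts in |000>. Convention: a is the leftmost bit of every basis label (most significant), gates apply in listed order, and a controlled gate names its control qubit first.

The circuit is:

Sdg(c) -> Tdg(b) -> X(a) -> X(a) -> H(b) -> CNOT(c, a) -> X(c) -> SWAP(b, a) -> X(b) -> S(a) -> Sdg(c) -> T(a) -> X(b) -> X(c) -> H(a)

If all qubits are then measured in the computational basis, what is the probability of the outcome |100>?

A full measurement returns |100> with probability sqrt(2)/4 + 1/2. Key observation: gates 3-4 undo each other exactly, leaving only the rest of the circuit to track.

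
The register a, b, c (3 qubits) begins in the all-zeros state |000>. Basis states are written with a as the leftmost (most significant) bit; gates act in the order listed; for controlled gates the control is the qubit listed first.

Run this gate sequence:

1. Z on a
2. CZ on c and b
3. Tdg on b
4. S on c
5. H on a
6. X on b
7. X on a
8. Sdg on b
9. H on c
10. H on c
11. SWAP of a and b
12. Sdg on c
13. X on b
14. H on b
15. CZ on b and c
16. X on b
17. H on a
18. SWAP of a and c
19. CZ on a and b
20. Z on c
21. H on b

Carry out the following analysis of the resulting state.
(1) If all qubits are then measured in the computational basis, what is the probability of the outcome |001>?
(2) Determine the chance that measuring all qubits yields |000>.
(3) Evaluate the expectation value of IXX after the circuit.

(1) The probability of measuring |001> is 1/4. Key observation: steps 9-10 multiply out to the identity, so the circuit reduces to the remaining gates.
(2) A full measurement returns |000> with probability 1/4.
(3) In the final state, IXX has expectation -1.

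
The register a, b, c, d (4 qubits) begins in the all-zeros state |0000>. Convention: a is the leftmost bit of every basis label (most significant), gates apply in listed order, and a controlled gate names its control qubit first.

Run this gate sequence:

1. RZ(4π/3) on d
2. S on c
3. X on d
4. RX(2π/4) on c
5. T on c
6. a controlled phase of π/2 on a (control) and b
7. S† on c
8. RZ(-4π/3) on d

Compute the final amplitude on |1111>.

The final state's coefficient on |1111> equals 0.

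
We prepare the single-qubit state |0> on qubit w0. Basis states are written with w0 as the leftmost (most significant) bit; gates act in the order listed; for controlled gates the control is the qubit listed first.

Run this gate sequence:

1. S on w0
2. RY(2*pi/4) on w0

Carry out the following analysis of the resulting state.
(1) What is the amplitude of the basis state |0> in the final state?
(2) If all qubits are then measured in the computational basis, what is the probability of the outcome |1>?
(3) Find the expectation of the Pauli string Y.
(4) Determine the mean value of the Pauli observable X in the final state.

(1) The final state's coefficient on |0> equals sqrt(2)/2.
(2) Outcome |1> occurs with probability 1/2.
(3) The observable Y averages to 0.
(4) The observable X averages to 1.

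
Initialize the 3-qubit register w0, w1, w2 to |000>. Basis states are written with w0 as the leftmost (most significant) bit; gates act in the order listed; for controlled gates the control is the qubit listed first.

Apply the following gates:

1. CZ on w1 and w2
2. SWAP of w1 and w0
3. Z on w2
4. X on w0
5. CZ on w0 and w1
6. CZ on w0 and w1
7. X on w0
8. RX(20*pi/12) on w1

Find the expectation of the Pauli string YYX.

The expectation value of YYX is 0. Key observation: gates 4-7 undo each other exactly, leaving only the rest of the circuit to track.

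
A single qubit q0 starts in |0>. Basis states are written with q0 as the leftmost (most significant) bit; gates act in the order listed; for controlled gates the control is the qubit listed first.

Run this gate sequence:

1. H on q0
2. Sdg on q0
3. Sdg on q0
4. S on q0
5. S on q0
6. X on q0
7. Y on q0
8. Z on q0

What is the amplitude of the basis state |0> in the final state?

|0> carries amplitude -sqrt(2)*I/2 in the final state. Key observation: the block from step 2 through step 5 cancels to the identity and can be dropped.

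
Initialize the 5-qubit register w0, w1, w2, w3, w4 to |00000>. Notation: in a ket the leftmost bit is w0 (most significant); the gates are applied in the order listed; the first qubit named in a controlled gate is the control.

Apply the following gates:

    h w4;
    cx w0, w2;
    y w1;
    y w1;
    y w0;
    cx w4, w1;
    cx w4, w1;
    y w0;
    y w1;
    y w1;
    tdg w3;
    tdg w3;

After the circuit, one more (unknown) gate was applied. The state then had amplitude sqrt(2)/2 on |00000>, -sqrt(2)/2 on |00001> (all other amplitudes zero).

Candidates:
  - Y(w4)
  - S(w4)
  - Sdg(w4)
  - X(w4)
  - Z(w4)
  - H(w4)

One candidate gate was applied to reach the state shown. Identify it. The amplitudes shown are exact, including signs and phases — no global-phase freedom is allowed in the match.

It was Z(w4) that produced the state shown.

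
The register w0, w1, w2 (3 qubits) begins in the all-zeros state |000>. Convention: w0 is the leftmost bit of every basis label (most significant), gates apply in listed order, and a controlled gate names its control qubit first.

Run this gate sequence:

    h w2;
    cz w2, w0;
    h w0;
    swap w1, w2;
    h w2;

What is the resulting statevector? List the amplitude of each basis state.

After the circuit, the state carries amplitude sqrt(2)/4 on |000>, sqrt(2)/4 on |001>, sqrt(2)/4 on |010>, sqrt(2)/4 on |011>, sqrt(2)/4 on |100>, sqrt(2)/4 on |101>, sqrt(2)/4 on |110>, sqrt(2)/4 on |111>.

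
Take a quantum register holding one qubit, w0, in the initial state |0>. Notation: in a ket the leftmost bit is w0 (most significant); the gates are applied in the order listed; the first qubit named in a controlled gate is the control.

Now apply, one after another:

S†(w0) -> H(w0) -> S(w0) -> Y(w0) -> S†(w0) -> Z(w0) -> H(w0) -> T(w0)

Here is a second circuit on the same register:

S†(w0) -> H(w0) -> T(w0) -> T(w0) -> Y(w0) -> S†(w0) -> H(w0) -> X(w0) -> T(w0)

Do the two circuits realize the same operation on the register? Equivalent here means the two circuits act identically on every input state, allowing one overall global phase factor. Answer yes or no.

Yes — the two circuits implement the same unitary up to a global phase.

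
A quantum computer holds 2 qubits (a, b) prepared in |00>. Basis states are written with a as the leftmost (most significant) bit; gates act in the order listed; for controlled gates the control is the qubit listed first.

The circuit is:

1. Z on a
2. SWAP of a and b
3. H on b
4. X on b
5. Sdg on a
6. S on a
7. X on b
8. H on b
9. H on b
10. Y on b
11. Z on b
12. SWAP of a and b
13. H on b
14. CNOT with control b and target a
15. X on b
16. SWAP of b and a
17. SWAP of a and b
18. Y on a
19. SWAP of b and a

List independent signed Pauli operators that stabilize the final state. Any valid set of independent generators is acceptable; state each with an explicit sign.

One valid set of independent stabilizer generators is +XI, -IX (any independent generating set of the same group is equally correct). Key observation: gates 3-8 undo each other exactly, leaving only the rest of the circuit to track.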